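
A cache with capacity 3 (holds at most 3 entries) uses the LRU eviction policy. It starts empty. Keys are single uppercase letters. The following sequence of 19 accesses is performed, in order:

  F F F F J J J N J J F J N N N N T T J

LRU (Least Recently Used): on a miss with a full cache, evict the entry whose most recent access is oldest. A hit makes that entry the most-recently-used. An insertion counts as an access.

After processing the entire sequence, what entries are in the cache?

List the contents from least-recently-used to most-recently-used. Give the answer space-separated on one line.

LRU simulation (capacity=3):
  1. access F: MISS. Cache (LRU->MRU): [F]
  2. access F: HIT. Cache (LRU->MRU): [F]
  3. access F: HIT. Cache (LRU->MRU): [F]
  4. access F: HIT. Cache (LRU->MRU): [F]
  5. access J: MISS. Cache (LRU->MRU): [F J]
  6. access J: HIT. Cache (LRU->MRU): [F J]
  7. access J: HIT. Cache (LRU->MRU): [F J]
  8. access N: MISS. Cache (LRU->MRU): [F J N]
  9. access J: HIT. Cache (LRU->MRU): [F N J]
  10. access J: HIT. Cache (LRU->MRU): [F N J]
  11. access F: HIT. Cache (LRU->MRU): [N J F]
  12. access J: HIT. Cache (LRU->MRU): [N F J]
  13. access N: HIT. Cache (LRU->MRU): [F J N]
  14. access N: HIT. Cache (LRU->MRU): [F J N]
  15. access N: HIT. Cache (LRU->MRU): [F J N]
  16. access N: HIT. Cache (LRU->MRU): [F J N]
  17. access T: MISS, evict F. Cache (LRU->MRU): [J N T]
  18. access T: HIT. Cache (LRU->MRU): [J N T]
  19. access J: HIT. Cache (LRU->MRU): [N T J]
Total: 15 hits, 4 misses, 1 evictions

Answer: N T J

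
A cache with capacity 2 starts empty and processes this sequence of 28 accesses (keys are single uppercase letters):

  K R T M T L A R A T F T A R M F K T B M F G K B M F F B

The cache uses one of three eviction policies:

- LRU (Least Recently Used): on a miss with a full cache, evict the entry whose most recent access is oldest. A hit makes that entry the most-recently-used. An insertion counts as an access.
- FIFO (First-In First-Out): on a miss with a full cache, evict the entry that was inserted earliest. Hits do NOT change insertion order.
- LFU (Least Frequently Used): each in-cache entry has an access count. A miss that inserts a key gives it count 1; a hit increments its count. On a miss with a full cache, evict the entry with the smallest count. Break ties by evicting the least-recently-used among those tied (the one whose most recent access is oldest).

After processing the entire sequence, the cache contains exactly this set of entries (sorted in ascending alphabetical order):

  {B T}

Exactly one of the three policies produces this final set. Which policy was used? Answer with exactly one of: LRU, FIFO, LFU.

Simulating under each policy and comparing final sets:
  LRU: final set = {B F} -> differs
  FIFO: final set = {B F} -> differs
  LFU: final set = {B T} -> MATCHES target
Only LFU produces the target set.

Answer: LFU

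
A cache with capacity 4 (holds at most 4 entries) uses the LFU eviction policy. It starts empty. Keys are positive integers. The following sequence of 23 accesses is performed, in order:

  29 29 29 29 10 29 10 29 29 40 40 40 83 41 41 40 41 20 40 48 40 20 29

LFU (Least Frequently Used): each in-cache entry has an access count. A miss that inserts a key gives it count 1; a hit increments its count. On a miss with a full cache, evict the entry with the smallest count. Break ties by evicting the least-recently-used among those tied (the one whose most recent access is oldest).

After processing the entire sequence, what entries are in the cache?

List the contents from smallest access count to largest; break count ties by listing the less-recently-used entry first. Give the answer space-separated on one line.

Answer: 20 41 40 29

Derivation:
LFU simulation (capacity=4):
  1. access 29: MISS. Cache: [29(c=1)]
  2. access 29: HIT, count now 2. Cache: [29(c=2)]
  3. access 29: HIT, count now 3. Cache: [29(c=3)]
  4. access 29: HIT, count now 4. Cache: [29(c=4)]
  5. access 10: MISS. Cache: [10(c=1) 29(c=4)]
  6. access 29: HIT, count now 5. Cache: [10(c=1) 29(c=5)]
  7. access 10: HIT, count now 2. Cache: [10(c=2) 29(c=5)]
  8. access 29: HIT, count now 6. Cache: [10(c=2) 29(c=6)]
  9. access 29: HIT, count now 7. Cache: [10(c=2) 29(c=7)]
  10. access 40: MISS. Cache: [40(c=1) 10(c=2) 29(c=7)]
  11. access 40: HIT, count now 2. Cache: [10(c=2) 40(c=2) 29(c=7)]
  12. access 40: HIT, count now 3. Cache: [10(c=2) 40(c=3) 29(c=7)]
  13. access 83: MISS. Cache: [83(c=1) 10(c=2) 40(c=3) 29(c=7)]
  14. access 41: MISS, evict 83(c=1). Cache: [41(c=1) 10(c=2) 40(c=3) 29(c=7)]
  15. access 41: HIT, count now 2. Cache: [10(c=2) 41(c=2) 40(c=3) 29(c=7)]
  16. access 40: HIT, count now 4. Cache: [10(c=2) 41(c=2) 40(c=4) 29(c=7)]
  17. access 41: HIT, count now 3. Cache: [10(c=2) 41(c=3) 40(c=4) 29(c=7)]
  18. access 20: MISS, evict 10(c=2). Cache: [20(c=1) 41(c=3) 40(c=4) 29(c=7)]
  19. access 40: HIT, count now 5. Cache: [20(c=1) 41(c=3) 40(c=5) 29(c=7)]
  20. access 48: MISS, evict 20(c=1). Cache: [48(c=1) 41(c=3) 40(c=5) 29(c=7)]
  21. access 40: HIT, count now 6. Cache: [48(c=1) 41(c=3) 40(c=6) 29(c=7)]
  22. access 20: MISS, evict 48(c=1). Cache: [20(c=1) 41(c=3) 40(c=6) 29(c=7)]
  23. access 29: HIT, count now 8. Cache: [20(c=1) 41(c=3) 40(c=6) 29(c=8)]
Total: 15 hits, 8 misses, 4 evictions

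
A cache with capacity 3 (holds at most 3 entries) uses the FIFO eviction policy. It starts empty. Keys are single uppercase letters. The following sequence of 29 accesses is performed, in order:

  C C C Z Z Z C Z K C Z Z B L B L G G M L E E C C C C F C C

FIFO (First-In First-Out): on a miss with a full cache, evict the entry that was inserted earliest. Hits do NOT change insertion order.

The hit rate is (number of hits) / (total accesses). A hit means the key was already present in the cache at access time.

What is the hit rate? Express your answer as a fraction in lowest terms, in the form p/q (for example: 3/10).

Answer: 19/29

Derivation:
FIFO simulation (capacity=3):
  1. access C: MISS. Cache (old->new): [C]
  2. access C: HIT. Cache (old->new): [C]
  3. access C: HIT. Cache (old->new): [C]
  4. access Z: MISS. Cache (old->new): [C Z]
  5. access Z: HIT. Cache (old->new): [C Z]
  6. access Z: HIT. Cache (old->new): [C Z]
  7. access C: HIT. Cache (old->new): [C Z]
  8. access Z: HIT. Cache (old->new): [C Z]
  9. access K: MISS. Cache (old->new): [C Z K]
  10. access C: HIT. Cache (old->new): [C Z K]
  11. access Z: HIT. Cache (old->new): [C Z K]
  12. access Z: HIT. Cache (old->new): [C Z K]
  13. access B: MISS, evict C. Cache (old->new): [Z K B]
  14. access L: MISS, evict Z. Cache (old->new): [K B L]
  15. access B: HIT. Cache (old->new): [K B L]
  16. access L: HIT. Cache (old->new): [K B L]
  17. access G: MISS, evict K. Cache (old->new): [B L G]
  18. access G: HIT. Cache (old->new): [B L G]
  19. access M: MISS, evict B. Cache (old->new): [L G M]
  20. access L: HIT. Cache (old->new): [L G M]
  21. access E: MISS, evict L. Cache (old->new): [G M E]
  22. access E: HIT. Cache (old->new): [G M E]
  23. access C: MISS, evict G. Cache (old->new): [M E C]
  24. access C: HIT. Cache (old->new): [M E C]
  25. access C: HIT. Cache (old->new): [M E C]
  26. access C: HIT. Cache (old->new): [M E C]
  27. access F: MISS, evict M. Cache (old->new): [E C F]
  28. access C: HIT. Cache (old->new): [E C F]
  29. access C: HIT. Cache (old->new): [E C F]
Total: 19 hits, 10 misses, 7 evictions

Hit rate = 19/29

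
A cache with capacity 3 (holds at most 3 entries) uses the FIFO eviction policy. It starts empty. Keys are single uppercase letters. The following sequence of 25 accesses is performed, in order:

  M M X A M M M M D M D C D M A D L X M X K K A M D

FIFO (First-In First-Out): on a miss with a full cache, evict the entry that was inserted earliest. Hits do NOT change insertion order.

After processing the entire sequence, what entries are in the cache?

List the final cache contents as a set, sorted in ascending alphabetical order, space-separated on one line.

Answer: A D K

Derivation:
FIFO simulation (capacity=3):
  1. access M: MISS. Cache (old->new): [M]
  2. access M: HIT. Cache (old->new): [M]
  3. access X: MISS. Cache (old->new): [M X]
  4. access A: MISS. Cache (old->new): [M X A]
  5. access M: HIT. Cache (old->new): [M X A]
  6. access M: HIT. Cache (old->new): [M X A]
  7. access M: HIT. Cache (old->new): [M X A]
  8. access M: HIT. Cache (old->new): [M X A]
  9. access D: MISS, evict M. Cache (old->new): [X A D]
  10. access M: MISS, evict X. Cache (old->new): [A D M]
  11. access D: HIT. Cache (old->new): [A D M]
  12. access C: MISS, evict A. Cache (old->new): [D M C]
  13. access D: HIT. Cache (old->new): [D M C]
  14. access M: HIT. Cache (old->new): [D M C]
  15. access A: MISS, evict D. Cache (old->new): [M C A]
  16. access D: MISS, evict M. Cache (old->new): [C A D]
  17. access L: MISS, evict C. Cache (old->new): [A D L]
  18. access X: MISS, evict A. Cache (old->new): [D L X]
  19. access M: MISS, evict D. Cache (old->new): [L X M]
  20. access X: HIT. Cache (old->new): [L X M]
  21. access K: MISS, evict L. Cache (old->new): [X M K]
  22. access K: HIT. Cache (old->new): [X M K]
  23. access A: MISS, evict X. Cache (old->new): [M K A]
  24. access M: HIT. Cache (old->new): [M K A]
  25. access D: MISS, evict M. Cache (old->new): [K A D]
Total: 11 hits, 14 misses, 11 evictions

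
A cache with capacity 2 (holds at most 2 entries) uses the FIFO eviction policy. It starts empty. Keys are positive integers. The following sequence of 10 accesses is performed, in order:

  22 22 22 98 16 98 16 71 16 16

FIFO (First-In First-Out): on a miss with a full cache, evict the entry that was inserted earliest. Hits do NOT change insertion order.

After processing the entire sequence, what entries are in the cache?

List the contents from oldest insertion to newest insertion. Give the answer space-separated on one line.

FIFO simulation (capacity=2):
  1. access 22: MISS. Cache (old->new): [22]
  2. access 22: HIT. Cache (old->new): [22]
  3. access 22: HIT. Cache (old->new): [22]
  4. access 98: MISS. Cache (old->new): [22 98]
  5. access 16: MISS, evict 22. Cache (old->new): [98 16]
  6. access 98: HIT. Cache (old->new): [98 16]
  7. access 16: HIT. Cache (old->new): [98 16]
  8. access 71: MISS, evict 98. Cache (old->new): [16 71]
  9. access 16: HIT. Cache (old->new): [16 71]
  10. access 16: HIT. Cache (old->new): [16 71]
Total: 6 hits, 4 misses, 2 evictions

Answer: 16 71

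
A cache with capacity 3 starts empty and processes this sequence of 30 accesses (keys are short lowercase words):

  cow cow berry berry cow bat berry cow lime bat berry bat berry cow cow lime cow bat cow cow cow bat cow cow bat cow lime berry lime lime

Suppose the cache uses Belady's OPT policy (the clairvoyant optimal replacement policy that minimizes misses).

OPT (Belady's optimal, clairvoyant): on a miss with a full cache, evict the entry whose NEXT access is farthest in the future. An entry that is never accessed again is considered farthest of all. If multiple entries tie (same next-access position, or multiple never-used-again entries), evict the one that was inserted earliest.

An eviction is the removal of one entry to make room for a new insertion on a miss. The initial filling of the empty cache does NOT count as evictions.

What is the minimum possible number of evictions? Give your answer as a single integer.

OPT (Belady) simulation (capacity=3):
  1. access cow: MISS. Cache: [cow]
  2. access cow: HIT. Next use of cow: step 5. Cache: [cow]
  3. access berry: MISS. Cache: [cow berry]
  4. access berry: HIT. Next use of berry: step 7. Cache: [cow berry]
  5. access cow: HIT. Next use of cow: step 8. Cache: [cow berry]
  6. access bat: MISS. Cache: [cow berry bat]
  7. access berry: HIT. Next use of berry: step 11. Cache: [cow berry bat]
  8. access cow: HIT. Next use of cow: step 14. Cache: [cow berry bat]
  9. access lime: MISS, evict cow (next use: step 14). Cache: [berry bat lime]
  10. access bat: HIT. Next use of bat: step 12. Cache: [berry bat lime]
  11. access berry: HIT. Next use of berry: step 13. Cache: [berry bat lime]
  12. access bat: HIT. Next use of bat: step 18. Cache: [berry bat lime]
  13. access berry: HIT. Next use of berry: step 28. Cache: [berry bat lime]
  14. access cow: MISS, evict berry (next use: step 28). Cache: [bat lime cow]
  15. access cow: HIT. Next use of cow: step 17. Cache: [bat lime cow]
  16. access lime: HIT. Next use of lime: step 27. Cache: [bat lime cow]
  17. access cow: HIT. Next use of cow: step 19. Cache: [bat lime cow]
  18. access bat: HIT. Next use of bat: step 22. Cache: [bat lime cow]
  19. access cow: HIT. Next use of cow: step 20. Cache: [bat lime cow]
  20. access cow: HIT. Next use of cow: step 21. Cache: [bat lime cow]
  21. access cow: HIT. Next use of cow: step 23. Cache: [bat lime cow]
  22. access bat: HIT. Next use of bat: step 25. Cache: [bat lime cow]
  23. access cow: HIT. Next use of cow: step 24. Cache: [bat lime cow]
  24. access cow: HIT. Next use of cow: step 26. Cache: [bat lime cow]
  25. access bat: HIT. Next use of bat: never. Cache: [bat lime cow]
  26. access cow: HIT. Next use of cow: never. Cache: [bat lime cow]
  27. access lime: HIT. Next use of lime: step 29. Cache: [bat lime cow]
  28. access berry: MISS, evict bat (next use: never). Cache: [lime cow berry]
  29. access lime: HIT. Next use of lime: step 30. Cache: [lime cow berry]
  30. access lime: HIT. Next use of lime: never. Cache: [lime cow berry]
Total: 24 hits, 6 misses, 3 evictions

Answer: 3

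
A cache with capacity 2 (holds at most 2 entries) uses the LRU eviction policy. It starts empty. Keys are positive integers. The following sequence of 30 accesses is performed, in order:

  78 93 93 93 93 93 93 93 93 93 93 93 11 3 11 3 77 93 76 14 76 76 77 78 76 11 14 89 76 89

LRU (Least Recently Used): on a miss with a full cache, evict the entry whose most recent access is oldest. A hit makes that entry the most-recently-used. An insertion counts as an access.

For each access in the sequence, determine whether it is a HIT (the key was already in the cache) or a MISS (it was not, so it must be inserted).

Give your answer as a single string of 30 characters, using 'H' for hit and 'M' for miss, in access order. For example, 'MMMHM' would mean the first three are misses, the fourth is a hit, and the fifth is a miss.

LRU simulation (capacity=2):
  1. access 78: MISS. Cache (LRU->MRU): [78]
  2. access 93: MISS. Cache (LRU->MRU): [78 93]
  3. access 93: HIT. Cache (LRU->MRU): [78 93]
  4. access 93: HIT. Cache (LRU->MRU): [78 93]
  5. access 93: HIT. Cache (LRU->MRU): [78 93]
  6. access 93: HIT. Cache (LRU->MRU): [78 93]
  7. access 93: HIT. Cache (LRU->MRU): [78 93]
  8. access 93: HIT. Cache (LRU->MRU): [78 93]
  9. access 93: HIT. Cache (LRU->MRU): [78 93]
  10. access 93: HIT. Cache (LRU->MRU): [78 93]
  11. access 93: HIT. Cache (LRU->MRU): [78 93]
  12. access 93: HIT. Cache (LRU->MRU): [78 93]
  13. access 11: MISS, evict 78. Cache (LRU->MRU): [93 11]
  14. access 3: MISS, evict 93. Cache (LRU->MRU): [11 3]
  15. access 11: HIT. Cache (LRU->MRU): [3 11]
  16. access 3: HIT. Cache (LRU->MRU): [11 3]
  17. access 77: MISS, evict 11. Cache (LRU->MRU): [3 77]
  18. access 93: MISS, evict 3. Cache (LRU->MRU): [77 93]
  19. access 76: MISS, evict 77. Cache (LRU->MRU): [93 76]
  20. access 14: MISS, evict 93. Cache (LRU->MRU): [76 14]
  21. access 76: HIT. Cache (LRU->MRU): [14 76]
  22. access 76: HIT. Cache (LRU->MRU): [14 76]
  23. access 77: MISS, evict 14. Cache (LRU->MRU): [76 77]
  24. access 78: MISS, evict 76. Cache (LRU->MRU): [77 78]
  25. access 76: MISS, evict 77. Cache (LRU->MRU): [78 76]
  26. access 11: MISS, evict 78. Cache (LRU->MRU): [76 11]
  27. access 14: MISS, evict 76. Cache (LRU->MRU): [11 14]
  28. access 89: MISS, evict 11. Cache (LRU->MRU): [14 89]
  29. access 76: MISS, evict 14. Cache (LRU->MRU): [89 76]
  30. access 89: HIT. Cache (LRU->MRU): [76 89]
Total: 15 hits, 15 misses, 13 evictions

Answer: MMHHHHHHHHHHMMHHMMMMHHMMMMMMMH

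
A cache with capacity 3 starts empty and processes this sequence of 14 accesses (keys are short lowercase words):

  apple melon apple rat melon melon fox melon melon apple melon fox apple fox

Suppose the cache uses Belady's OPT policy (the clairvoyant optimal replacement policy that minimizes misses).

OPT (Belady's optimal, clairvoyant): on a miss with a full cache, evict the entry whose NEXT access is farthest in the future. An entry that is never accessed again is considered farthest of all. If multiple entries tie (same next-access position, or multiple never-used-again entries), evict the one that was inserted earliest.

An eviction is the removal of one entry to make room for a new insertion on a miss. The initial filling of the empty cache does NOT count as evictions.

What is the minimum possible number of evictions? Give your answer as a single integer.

Answer: 1

Derivation:
OPT (Belady) simulation (capacity=3):
  1. access apple: MISS. Cache: [apple]
  2. access melon: MISS. Cache: [apple melon]
  3. access apple: HIT. Next use of apple: step 10. Cache: [apple melon]
  4. access rat: MISS. Cache: [apple melon rat]
  5. access melon: HIT. Next use of melon: step 6. Cache: [apple melon rat]
  6. access melon: HIT. Next use of melon: step 8. Cache: [apple melon rat]
  7. access fox: MISS, evict rat (next use: never). Cache: [apple melon fox]
  8. access melon: HIT. Next use of melon: step 9. Cache: [apple melon fox]
  9. access melon: HIT. Next use of melon: step 11. Cache: [apple melon fox]
  10. access apple: HIT. Next use of apple: step 13. Cache: [apple melon fox]
  11. access melon: HIT. Next use of melon: never. Cache: [apple melon fox]
  12. access fox: HIT. Next use of fox: step 14. Cache: [apple melon fox]
  13. access apple: HIT. Next use of apple: never. Cache: [apple melon fox]
  14. access fox: HIT. Next use of fox: never. Cache: [apple melon fox]
Total: 10 hits, 4 misses, 1 evictions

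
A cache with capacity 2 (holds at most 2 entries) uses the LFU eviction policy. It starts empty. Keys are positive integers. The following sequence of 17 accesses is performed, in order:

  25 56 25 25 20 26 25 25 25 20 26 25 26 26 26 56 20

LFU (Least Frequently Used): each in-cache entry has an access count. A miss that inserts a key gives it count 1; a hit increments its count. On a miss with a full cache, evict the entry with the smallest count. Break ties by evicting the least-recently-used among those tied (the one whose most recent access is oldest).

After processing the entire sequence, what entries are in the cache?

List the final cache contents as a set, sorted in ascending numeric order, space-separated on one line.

Answer: 20 25

Derivation:
LFU simulation (capacity=2):
  1. access 25: MISS. Cache: [25(c=1)]
  2. access 56: MISS. Cache: [25(c=1) 56(c=1)]
  3. access 25: HIT, count now 2. Cache: [56(c=1) 25(c=2)]
  4. access 25: HIT, count now 3. Cache: [56(c=1) 25(c=3)]
  5. access 20: MISS, evict 56(c=1). Cache: [20(c=1) 25(c=3)]
  6. access 26: MISS, evict 20(c=1). Cache: [26(c=1) 25(c=3)]
  7. access 25: HIT, count now 4. Cache: [26(c=1) 25(c=4)]
  8. access 25: HIT, count now 5. Cache: [26(c=1) 25(c=5)]
  9. access 25: HIT, count now 6. Cache: [26(c=1) 25(c=6)]
  10. access 20: MISS, evict 26(c=1). Cache: [20(c=1) 25(c=6)]
  11. access 26: MISS, evict 20(c=1). Cache: [26(c=1) 25(c=6)]
  12. access 25: HIT, count now 7. Cache: [26(c=1) 25(c=7)]
  13. access 26: HIT, count now 2. Cache: [26(c=2) 25(c=7)]
  14. access 26: HIT, count now 3. Cache: [26(c=3) 25(c=7)]
  15. access 26: HIT, count now 4. Cache: [26(c=4) 25(c=7)]
  16. access 56: MISS, evict 26(c=4). Cache: [56(c=1) 25(c=7)]
  17. access 20: MISS, evict 56(c=1). Cache: [20(c=1) 25(c=7)]
Total: 9 hits, 8 misses, 6 evictions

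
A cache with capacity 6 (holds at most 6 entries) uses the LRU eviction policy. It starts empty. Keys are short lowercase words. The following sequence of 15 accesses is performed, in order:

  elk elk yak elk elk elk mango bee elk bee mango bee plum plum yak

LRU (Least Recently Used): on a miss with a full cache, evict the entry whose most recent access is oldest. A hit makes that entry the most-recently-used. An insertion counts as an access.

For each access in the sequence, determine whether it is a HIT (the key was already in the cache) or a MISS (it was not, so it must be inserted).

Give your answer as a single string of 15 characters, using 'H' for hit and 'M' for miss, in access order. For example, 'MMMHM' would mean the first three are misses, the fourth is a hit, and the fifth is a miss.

LRU simulation (capacity=6):
  1. access elk: MISS. Cache (LRU->MRU): [elk]
  2. access elk: HIT. Cache (LRU->MRU): [elk]
  3. access yak: MISS. Cache (LRU->MRU): [elk yak]
  4. access elk: HIT. Cache (LRU->MRU): [yak elk]
  5. access elk: HIT. Cache (LRU->MRU): [yak elk]
  6. access elk: HIT. Cache (LRU->MRU): [yak elk]
  7. access mango: MISS. Cache (LRU->MRU): [yak elk mango]
  8. access bee: MISS. Cache (LRU->MRU): [yak elk mango bee]
  9. access elk: HIT. Cache (LRU->MRU): [yak mango bee elk]
  10. access bee: HIT. Cache (LRU->MRU): [yak mango elk bee]
  11. access mango: HIT. Cache (LRU->MRU): [yak elk bee mango]
  12. access bee: HIT. Cache (LRU->MRU): [yak elk mango bee]
  13. access plum: MISS. Cache (LRU->MRU): [yak elk mango bee plum]
  14. access plum: HIT. Cache (LRU->MRU): [yak elk mango bee plum]
  15. access yak: HIT. Cache (LRU->MRU): [elk mango bee plum yak]
Total: 10 hits, 5 misses, 0 evictions

Answer: MHMHHHMMHHHHMHH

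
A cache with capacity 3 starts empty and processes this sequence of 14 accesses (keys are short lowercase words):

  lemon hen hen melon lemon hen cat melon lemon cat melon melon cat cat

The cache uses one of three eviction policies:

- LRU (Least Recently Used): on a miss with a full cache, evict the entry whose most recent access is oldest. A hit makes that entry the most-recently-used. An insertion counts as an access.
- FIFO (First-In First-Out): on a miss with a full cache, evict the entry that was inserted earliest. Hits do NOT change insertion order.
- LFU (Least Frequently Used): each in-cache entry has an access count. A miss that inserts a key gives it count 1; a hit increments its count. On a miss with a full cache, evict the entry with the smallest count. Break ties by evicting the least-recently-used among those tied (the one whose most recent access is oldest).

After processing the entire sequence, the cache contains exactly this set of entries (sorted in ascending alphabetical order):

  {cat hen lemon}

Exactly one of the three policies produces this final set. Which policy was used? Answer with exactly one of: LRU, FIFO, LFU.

Simulating under each policy and comparing final sets:
  LRU: final set = {cat lemon melon} -> differs
  FIFO: final set = {cat lemon melon} -> differs
  LFU: final set = {cat hen lemon} -> MATCHES target
Only LFU produces the target set.

Answer: LFU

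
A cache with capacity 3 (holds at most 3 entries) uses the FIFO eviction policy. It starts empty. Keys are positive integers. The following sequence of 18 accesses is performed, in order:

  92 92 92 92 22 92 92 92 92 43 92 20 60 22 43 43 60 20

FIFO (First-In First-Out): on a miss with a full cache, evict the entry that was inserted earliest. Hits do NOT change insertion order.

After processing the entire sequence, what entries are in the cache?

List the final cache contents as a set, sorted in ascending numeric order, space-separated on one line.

FIFO simulation (capacity=3):
  1. access 92: MISS. Cache (old->new): [92]
  2. access 92: HIT. Cache (old->new): [92]
  3. access 92: HIT. Cache (old->new): [92]
  4. access 92: HIT. Cache (old->new): [92]
  5. access 22: MISS. Cache (old->new): [92 22]
  6. access 92: HIT. Cache (old->new): [92 22]
  7. access 92: HIT. Cache (old->new): [92 22]
  8. access 92: HIT. Cache (old->new): [92 22]
  9. access 92: HIT. Cache (old->new): [92 22]
  10. access 43: MISS. Cache (old->new): [92 22 43]
  11. access 92: HIT. Cache (old->new): [92 22 43]
  12. access 20: MISS, evict 92. Cache (old->new): [22 43 20]
  13. access 60: MISS, evict 22. Cache (old->new): [43 20 60]
  14. access 22: MISS, evict 43. Cache (old->new): [20 60 22]
  15. access 43: MISS, evict 20. Cache (old->new): [60 22 43]
  16. access 43: HIT. Cache (old->new): [60 22 43]
  17. access 60: HIT. Cache (old->new): [60 22 43]
  18. access 20: MISS, evict 60. Cache (old->new): [22 43 20]
Total: 10 hits, 8 misses, 5 evictions

Answer: 20 22 43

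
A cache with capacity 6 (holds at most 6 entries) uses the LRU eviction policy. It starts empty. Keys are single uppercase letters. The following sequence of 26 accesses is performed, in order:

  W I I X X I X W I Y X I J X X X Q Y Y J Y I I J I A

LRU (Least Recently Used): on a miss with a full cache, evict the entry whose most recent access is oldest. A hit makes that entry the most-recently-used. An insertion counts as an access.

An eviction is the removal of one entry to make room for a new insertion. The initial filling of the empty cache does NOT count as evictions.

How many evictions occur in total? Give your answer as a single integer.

Answer: 1

Derivation:
LRU simulation (capacity=6):
  1. access W: MISS. Cache (LRU->MRU): [W]
  2. access I: MISS. Cache (LRU->MRU): [W I]
  3. access I: HIT. Cache (LRU->MRU): [W I]
  4. access X: MISS. Cache (LRU->MRU): [W I X]
  5. access X: HIT. Cache (LRU->MRU): [W I X]
  6. access I: HIT. Cache (LRU->MRU): [W X I]
  7. access X: HIT. Cache (LRU->MRU): [W I X]
  8. access W: HIT. Cache (LRU->MRU): [I X W]
  9. access I: HIT. Cache (LRU->MRU): [X W I]
  10. access Y: MISS. Cache (LRU->MRU): [X W I Y]
  11. access X: HIT. Cache (LRU->MRU): [W I Y X]
  12. access I: HIT. Cache (LRU->MRU): [W Y X I]
  13. access J: MISS. Cache (LRU->MRU): [W Y X I J]
  14. access X: HIT. Cache (LRU->MRU): [W Y I J X]
  15. access X: HIT. Cache (LRU->MRU): [W Y I J X]
  16. access X: HIT. Cache (LRU->MRU): [W Y I J X]
  17. access Q: MISS. Cache (LRU->MRU): [W Y I J X Q]
  18. access Y: HIT. Cache (LRU->MRU): [W I J X Q Y]
  19. access Y: HIT. Cache (LRU->MRU): [W I J X Q Y]
  20. access J: HIT. Cache (LRU->MRU): [W I X Q Y J]
  21. access Y: HIT. Cache (LRU->MRU): [W I X Q J Y]
  22. access I: HIT. Cache (LRU->MRU): [W X Q J Y I]
  23. access I: HIT. Cache (LRU->MRU): [W X Q J Y I]
  24. access J: HIT. Cache (LRU->MRU): [W X Q Y I J]
  25. access I: HIT. Cache (LRU->MRU): [W X Q Y J I]
  26. access A: MISS, evict W. Cache (LRU->MRU): [X Q Y J I A]
Total: 19 hits, 7 misses, 1 evictions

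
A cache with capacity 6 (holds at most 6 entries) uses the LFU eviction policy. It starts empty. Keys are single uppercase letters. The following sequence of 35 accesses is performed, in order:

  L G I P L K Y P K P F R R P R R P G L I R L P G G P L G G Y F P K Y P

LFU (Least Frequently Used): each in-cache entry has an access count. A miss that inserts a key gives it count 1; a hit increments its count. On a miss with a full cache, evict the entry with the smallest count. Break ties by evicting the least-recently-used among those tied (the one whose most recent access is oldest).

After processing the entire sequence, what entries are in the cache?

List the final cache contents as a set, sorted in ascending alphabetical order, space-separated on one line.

Answer: G K L P R Y

Derivation:
LFU simulation (capacity=6):
  1. access L: MISS. Cache: [L(c=1)]
  2. access G: MISS. Cache: [L(c=1) G(c=1)]
  3. access I: MISS. Cache: [L(c=1) G(c=1) I(c=1)]
  4. access P: MISS. Cache: [L(c=1) G(c=1) I(c=1) P(c=1)]
  5. access L: HIT, count now 2. Cache: [G(c=1) I(c=1) P(c=1) L(c=2)]
  6. access K: MISS. Cache: [G(c=1) I(c=1) P(c=1) K(c=1) L(c=2)]
  7. access Y: MISS. Cache: [G(c=1) I(c=1) P(c=1) K(c=1) Y(c=1) L(c=2)]
  8. access P: HIT, count now 2. Cache: [G(c=1) I(c=1) K(c=1) Y(c=1) L(c=2) P(c=2)]
  9. access K: HIT, count now 2. Cache: [G(c=1) I(c=1) Y(c=1) L(c=2) P(c=2) K(c=2)]
  10. access P: HIT, count now 3. Cache: [G(c=1) I(c=1) Y(c=1) L(c=2) K(c=2) P(c=3)]
  11. access F: MISS, evict G(c=1). Cache: [I(c=1) Y(c=1) F(c=1) L(c=2) K(c=2) P(c=3)]
  12. access R: MISS, evict I(c=1). Cache: [Y(c=1) F(c=1) R(c=1) L(c=2) K(c=2) P(c=3)]
  13. access R: HIT, count now 2. Cache: [Y(c=1) F(c=1) L(c=2) K(c=2) R(c=2) P(c=3)]
  14. access P: HIT, count now 4. Cache: [Y(c=1) F(c=1) L(c=2) K(c=2) R(c=2) P(c=4)]
  15. access R: HIT, count now 3. Cache: [Y(c=1) F(c=1) L(c=2) K(c=2) R(c=3) P(c=4)]
  16. access R: HIT, count now 4. Cache: [Y(c=1) F(c=1) L(c=2) K(c=2) P(c=4) R(c=4)]
  17. access P: HIT, count now 5. Cache: [Y(c=1) F(c=1) L(c=2) K(c=2) R(c=4) P(c=5)]
  18. access G: MISS, evict Y(c=1). Cache: [F(c=1) G(c=1) L(c=2) K(c=2) R(c=4) P(c=5)]
  19. access L: HIT, count now 3. Cache: [F(c=1) G(c=1) K(c=2) L(c=3) R(c=4) P(c=5)]
  20. access I: MISS, evict F(c=1). Cache: [G(c=1) I(c=1) K(c=2) L(c=3) R(c=4) P(c=5)]
  21. access R: HIT, count now 5. Cache: [G(c=1) I(c=1) K(c=2) L(c=3) P(c=5) R(c=5)]
  22. access L: HIT, count now 4. Cache: [G(c=1) I(c=1) K(c=2) L(c=4) P(c=5) R(c=5)]
  23. access P: HIT, count now 6. Cache: [G(c=1) I(c=1) K(c=2) L(c=4) R(c=5) P(c=6)]
  24. access G: HIT, count now 2. Cache: [I(c=1) K(c=2) G(c=2) L(c=4) R(c=5) P(c=6)]
  25. access G: HIT, count now 3. Cache: [I(c=1) K(c=2) G(c=3) L(c=4) R(c=5) P(c=6)]
  26. access P: HIT, count now 7. Cache: [I(c=1) K(c=2) G(c=3) L(c=4) R(c=5) P(c=7)]
  27. access L: HIT, count now 5. Cache: [I(c=1) K(c=2) G(c=3) R(c=5) L(c=5) P(c=7)]
  28. access G: HIT, count now 4. Cache: [I(c=1) K(c=2) G(c=4) R(c=5) L(c=5) P(c=7)]
  29. access G: HIT, count now 5. Cache: [I(c=1) K(c=2) R(c=5) L(c=5) G(c=5) P(c=7)]
  30. access Y: MISS, evict I(c=1). Cache: [Y(c=1) K(c=2) R(c=5) L(c=5) G(c=5) P(c=7)]
  31. access F: MISS, evict Y(c=1). Cache: [F(c=1) K(c=2) R(c=5) L(c=5) G(c=5) P(c=7)]
  32. access P: HIT, count now 8. Cache: [F(c=1) K(c=2) R(c=5) L(c=5) G(c=5) P(c=8)]
  33. access K: HIT, count now 3. Cache: [F(c=1) K(c=3) R(c=5) L(c=5) G(c=5) P(c=8)]
  34. access Y: MISS, evict F(c=1). Cache: [Y(c=1) K(c=3) R(c=5) L(c=5) G(c=5) P(c=8)]
  35. access P: HIT, count now 9. Cache: [Y(c=1) K(c=3) R(c=5) L(c=5) G(c=5) P(c=9)]
Total: 22 hits, 13 misses, 7 evictions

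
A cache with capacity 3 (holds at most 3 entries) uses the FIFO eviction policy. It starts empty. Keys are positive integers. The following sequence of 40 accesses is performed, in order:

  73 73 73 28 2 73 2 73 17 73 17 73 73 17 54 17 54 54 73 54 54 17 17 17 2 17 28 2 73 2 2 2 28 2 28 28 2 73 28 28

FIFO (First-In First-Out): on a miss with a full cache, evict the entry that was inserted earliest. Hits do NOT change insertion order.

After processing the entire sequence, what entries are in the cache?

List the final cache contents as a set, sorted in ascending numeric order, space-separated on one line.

Answer: 2 28 73

Derivation:
FIFO simulation (capacity=3):
  1. access 73: MISS. Cache (old->new): [73]
  2. access 73: HIT. Cache (old->new): [73]
  3. access 73: HIT. Cache (old->new): [73]
  4. access 28: MISS. Cache (old->new): [73 28]
  5. access 2: MISS. Cache (old->new): [73 28 2]
  6. access 73: HIT. Cache (old->new): [73 28 2]
  7. access 2: HIT. Cache (old->new): [73 28 2]
  8. access 73: HIT. Cache (old->new): [73 28 2]
  9. access 17: MISS, evict 73. Cache (old->new): [28 2 17]
  10. access 73: MISS, evict 28. Cache (old->new): [2 17 73]
  11. access 17: HIT. Cache (old->new): [2 17 73]
  12. access 73: HIT. Cache (old->new): [2 17 73]
  13. access 73: HIT. Cache (old->new): [2 17 73]
  14. access 17: HIT. Cache (old->new): [2 17 73]
  15. access 54: MISS, evict 2. Cache (old->new): [17 73 54]
  16. access 17: HIT. Cache (old->new): [17 73 54]
  17. access 54: HIT. Cache (old->new): [17 73 54]
  18. access 54: HIT. Cache (old->new): [17 73 54]
  19. access 73: HIT. Cache (old->new): [17 73 54]
  20. access 54: HIT. Cache (old->new): [17 73 54]
  21. access 54: HIT. Cache (old->new): [17 73 54]
  22. access 17: HIT. Cache (old->new): [17 73 54]
  23. access 17: HIT. Cache (old->new): [17 73 54]
  24. access 17: HIT. Cache (old->new): [17 73 54]
  25. access 2: MISS, evict 17. Cache (old->new): [73 54 2]
  26. access 17: MISS, evict 73. Cache (old->new): [54 2 17]
  27. access 28: MISS, evict 54. Cache (old->new): [2 17 28]
  28. access 2: HIT. Cache (old->new): [2 17 28]
  29. access 73: MISS, evict 2. Cache (old->new): [17 28 73]
  30. access 2: MISS, evict 17. Cache (old->new): [28 73 2]
  31. access 2: HIT. Cache (old->new): [28 73 2]
  32. access 2: HIT. Cache (old->new): [28 73 2]
  33. access 28: HIT. Cache (old->new): [28 73 2]
  34. access 2: HIT. Cache (old->new): [28 73 2]
  35. access 28: HIT. Cache (old->new): [28 73 2]
  36. access 28: HIT. Cache (old->new): [28 73 2]
  37. access 2: HIT. Cache (old->new): [28 73 2]
  38. access 73: HIT. Cache (old->new): [28 73 2]
  39. access 28: HIT. Cache (old->new): [28 73 2]
  40. access 28: HIT. Cache (old->new): [28 73 2]
Total: 29 hits, 11 misses, 8 evictions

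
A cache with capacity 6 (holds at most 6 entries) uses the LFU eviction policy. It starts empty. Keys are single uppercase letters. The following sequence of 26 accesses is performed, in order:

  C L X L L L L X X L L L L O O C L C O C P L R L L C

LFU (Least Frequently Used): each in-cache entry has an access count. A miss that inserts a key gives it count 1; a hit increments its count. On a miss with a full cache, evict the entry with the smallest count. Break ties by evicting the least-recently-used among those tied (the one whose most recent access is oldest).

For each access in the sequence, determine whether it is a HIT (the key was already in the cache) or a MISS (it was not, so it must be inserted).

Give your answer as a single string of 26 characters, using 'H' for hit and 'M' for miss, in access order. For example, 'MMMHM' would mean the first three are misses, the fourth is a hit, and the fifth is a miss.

Answer: MMMHHHHHHHHHHMHHHHHHMHMHHH

Derivation:
LFU simulation (capacity=6):
  1. access C: MISS. Cache: [C(c=1)]
  2. access L: MISS. Cache: [C(c=1) L(c=1)]
  3. access X: MISS. Cache: [C(c=1) L(c=1) X(c=1)]
  4. access L: HIT, count now 2. Cache: [C(c=1) X(c=1) L(c=2)]
  5. access L: HIT, count now 3. Cache: [C(c=1) X(c=1) L(c=3)]
  6. access L: HIT, count now 4. Cache: [C(c=1) X(c=1) L(c=4)]
  7. access L: HIT, count now 5. Cache: [C(c=1) X(c=1) L(c=5)]
  8. access X: HIT, count now 2. Cache: [C(c=1) X(c=2) L(c=5)]
  9. access X: HIT, count now 3. Cache: [C(c=1) X(c=3) L(c=5)]
  10. access L: HIT, count now 6. Cache: [C(c=1) X(c=3) L(c=6)]
  11. access L: HIT, count now 7. Cache: [C(c=1) X(c=3) L(c=7)]
  12. access L: HIT, count now 8. Cache: [C(c=1) X(c=3) L(c=8)]
  13. access L: HIT, count now 9. Cache: [C(c=1) X(c=3) L(c=9)]
  14. access O: MISS. Cache: [C(c=1) O(c=1) X(c=3) L(c=9)]
  15. access O: HIT, count now 2. Cache: [C(c=1) O(c=2) X(c=3) L(c=9)]
  16. access C: HIT, count now 2. Cache: [O(c=2) C(c=2) X(c=3) L(c=9)]
  17. access L: HIT, count now 10. Cache: [O(c=2) C(c=2) X(c=3) L(c=10)]
  18. access C: HIT, count now 3. Cache: [O(c=2) X(c=3) C(c=3) L(c=10)]
  19. access O: HIT, count now 3. Cache: [X(c=3) C(c=3) O(c=3) L(c=10)]
  20. access C: HIT, count now 4. Cache: [X(c=3) O(c=3) C(c=4) L(c=10)]
  21. access P: MISS. Cache: [P(c=1) X(c=3) O(c=3) C(c=4) L(c=10)]
  22. access L: HIT, count now 11. Cache: [P(c=1) X(c=3) O(c=3) C(c=4) L(c=11)]
  23. access R: MISS. Cache: [P(c=1) R(c=1) X(c=3) O(c=3) C(c=4) L(c=11)]
  24. access L: HIT, count now 12. Cache: [P(c=1) R(c=1) X(c=3) O(c=3) C(c=4) L(c=12)]
  25. access L: HIT, count now 13. Cache: [P(c=1) R(c=1) X(c=3) O(c=3) C(c=4) L(c=13)]
  26. access C: HIT, count now 5. Cache: [P(c=1) R(c=1) X(c=3) O(c=3) C(c=5) L(c=13)]
Total: 20 hits, 6 misses, 0 evictions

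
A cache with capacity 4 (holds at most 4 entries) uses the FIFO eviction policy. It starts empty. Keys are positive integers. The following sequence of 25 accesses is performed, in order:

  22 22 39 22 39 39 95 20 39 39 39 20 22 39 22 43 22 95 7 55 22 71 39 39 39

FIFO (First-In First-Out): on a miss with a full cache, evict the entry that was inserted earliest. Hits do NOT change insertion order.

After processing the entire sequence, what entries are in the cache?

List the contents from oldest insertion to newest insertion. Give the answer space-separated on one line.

FIFO simulation (capacity=4):
  1. access 22: MISS. Cache (old->new): [22]
  2. access 22: HIT. Cache (old->new): [22]
  3. access 39: MISS. Cache (old->new): [22 39]
  4. access 22: HIT. Cache (old->new): [22 39]
  5. access 39: HIT. Cache (old->new): [22 39]
  6. access 39: HIT. Cache (old->new): [22 39]
  7. access 95: MISS. Cache (old->new): [22 39 95]
  8. access 20: MISS. Cache (old->new): [22 39 95 20]
  9. access 39: HIT. Cache (old->new): [22 39 95 20]
  10. access 39: HIT. Cache (old->new): [22 39 95 20]
  11. access 39: HIT. Cache (old->new): [22 39 95 20]
  12. access 20: HIT. Cache (old->new): [22 39 95 20]
  13. access 22: HIT. Cache (old->new): [22 39 95 20]
  14. access 39: HIT. Cache (old->new): [22 39 95 20]
  15. access 22: HIT. Cache (old->new): [22 39 95 20]
  16. access 43: MISS, evict 22. Cache (old->new): [39 95 20 43]
  17. access 22: MISS, evict 39. Cache (old->new): [95 20 43 22]
  18. access 95: HIT. Cache (old->new): [95 20 43 22]
  19. access 7: MISS, evict 95. Cache (old->new): [20 43 22 7]
  20. access 55: MISS, evict 20. Cache (old->new): [43 22 7 55]
  21. access 22: HIT. Cache (old->new): [43 22 7 55]
  22. access 71: MISS, evict 43. Cache (old->new): [22 7 55 71]
  23. access 39: MISS, evict 22. Cache (old->new): [7 55 71 39]
  24. access 39: HIT. Cache (old->new): [7 55 71 39]
  25. access 39: HIT. Cache (old->new): [7 55 71 39]
Total: 15 hits, 10 misses, 6 evictions

Answer: 7 55 71 39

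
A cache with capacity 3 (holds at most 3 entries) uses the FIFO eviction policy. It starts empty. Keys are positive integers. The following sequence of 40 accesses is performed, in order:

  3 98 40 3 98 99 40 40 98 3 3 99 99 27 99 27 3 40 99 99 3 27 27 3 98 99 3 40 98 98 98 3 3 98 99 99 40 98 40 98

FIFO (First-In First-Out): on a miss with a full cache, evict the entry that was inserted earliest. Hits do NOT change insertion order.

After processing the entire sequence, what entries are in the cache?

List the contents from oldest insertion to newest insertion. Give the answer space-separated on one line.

FIFO simulation (capacity=3):
  1. access 3: MISS. Cache (old->new): [3]
  2. access 98: MISS. Cache (old->new): [3 98]
  3. access 40: MISS. Cache (old->new): [3 98 40]
  4. access 3: HIT. Cache (old->new): [3 98 40]
  5. access 98: HIT. Cache (old->new): [3 98 40]
  6. access 99: MISS, evict 3. Cache (old->new): [98 40 99]
  7. access 40: HIT. Cache (old->new): [98 40 99]
  8. access 40: HIT. Cache (old->new): [98 40 99]
  9. access 98: HIT. Cache (old->new): [98 40 99]
  10. access 3: MISS, evict 98. Cache (old->new): [40 99 3]
  11. access 3: HIT. Cache (old->new): [40 99 3]
  12. access 99: HIT. Cache (old->new): [40 99 3]
  13. access 99: HIT. Cache (old->new): [40 99 3]
  14. access 27: MISS, evict 40. Cache (old->new): [99 3 27]
  15. access 99: HIT. Cache (old->new): [99 3 27]
  16. access 27: HIT. Cache (old->new): [99 3 27]
  17. access 3: HIT. Cache (old->new): [99 3 27]
  18. access 40: MISS, evict 99. Cache (old->new): [3 27 40]
  19. access 99: MISS, evict 3. Cache (old->new): [27 40 99]
  20. access 99: HIT. Cache (old->new): [27 40 99]
  21. access 3: MISS, evict 27. Cache (old->new): [40 99 3]
  22. access 27: MISS, evict 40. Cache (old->new): [99 3 27]
  23. access 27: HIT. Cache (old->new): [99 3 27]
  24. access 3: HIT. Cache (old->new): [99 3 27]
  25. access 98: MISS, evict 99. Cache (old->new): [3 27 98]
  26. access 99: MISS, evict 3. Cache (old->new): [27 98 99]
  27. access 3: MISS, evict 27. Cache (old->new): [98 99 3]
  28. access 40: MISS, evict 98. Cache (old->new): [99 3 40]
  29. access 98: MISS, evict 99. Cache (old->new): [3 40 98]
  30. access 98: HIT. Cache (old->new): [3 40 98]
  31. access 98: HIT. Cache (old->new): [3 40 98]
  32. access 3: HIT. Cache (old->new): [3 40 98]
  33. access 3: HIT. Cache (old->new): [3 40 98]
  34. access 98: HIT. Cache (old->new): [3 40 98]
  35. access 99: MISS, evict 3. Cache (old->new): [40 98 99]
  36. access 99: HIT. Cache (old->new): [40 98 99]
  37. access 40: HIT. Cache (old->new): [40 98 99]
  38. access 98: HIT. Cache (old->new): [40 98 99]
  39. access 40: HIT. Cache (old->new): [40 98 99]
  40. access 98: HIT. Cache (old->new): [40 98 99]
Total: 24 hits, 16 misses, 13 evictions

Answer: 40 98 99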